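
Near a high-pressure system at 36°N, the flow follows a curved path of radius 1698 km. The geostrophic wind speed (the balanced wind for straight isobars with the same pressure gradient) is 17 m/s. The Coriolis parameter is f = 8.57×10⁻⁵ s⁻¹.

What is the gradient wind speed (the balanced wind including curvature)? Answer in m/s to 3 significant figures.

19.7 m/s

Around a high, pressure-gradient force acts outward with centrifugal, so Coriolis balances both:
fV = (1/ρ)|∂P/∂n| + V²/R  →  V² − fR·V + fR·V_g = 0
With fR = 8.57×10⁻⁵ × 1698×10³ m = 146 m/s:
V = [fR − √((fR)² − 4 fR V_g)]/2 = [146 − √(146² − 4×146×17)]/2 = 19.7 m/s
Supergeostrophic (V > V_g = 17 m/s), as expected around a high.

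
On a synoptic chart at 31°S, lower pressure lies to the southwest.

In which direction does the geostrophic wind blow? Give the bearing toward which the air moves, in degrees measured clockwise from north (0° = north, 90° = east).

135°

The pressure-gradient force points toward the southwest (bearing 225°).
Geostrophic balance: in the Southern Hemisphere the Coriolis force deflects motion to the left, so the geostrophic wind blows 90° to the left of the pressure-gradient force (low pressure on the right).
Rotating 225° by 90° counterclockwise gives 135° — the wind blows toward the southeast.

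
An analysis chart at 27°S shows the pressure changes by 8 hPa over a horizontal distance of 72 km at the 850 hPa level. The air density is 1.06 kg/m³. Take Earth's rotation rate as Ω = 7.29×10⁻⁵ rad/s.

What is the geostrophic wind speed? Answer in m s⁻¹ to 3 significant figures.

Coriolis parameter at 27°S:
f = 2Ω sin φ = 2 × 7.29×10⁻⁵ × sin 27° = 6.62×10⁻⁵ s⁻¹
Pressure gradient: |∂P/∂n| = 800 Pa / 72000 m = 1.11×10⁻² Pa/m
Geostrophic balance (pressure-gradient force = Coriolis force):
V_g = (1/(fρ)) |∂P/∂n| = 1.11×10⁻² / (6.62×10⁻⁵ × 1.06) = 158 m/s

158 m s⁻¹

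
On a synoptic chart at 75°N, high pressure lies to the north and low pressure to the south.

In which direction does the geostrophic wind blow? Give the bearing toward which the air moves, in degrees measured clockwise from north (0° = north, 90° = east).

The pressure-gradient force points toward the south (bearing 180°).
Geostrophic balance: in the Northern Hemisphere the Coriolis force deflects motion to the right, so the geostrophic wind blows 90° to the right of the pressure-gradient force (low pressure on the left).
Rotating 180° by 90° clockwise gives 270° — the wind blows toward the west.

270°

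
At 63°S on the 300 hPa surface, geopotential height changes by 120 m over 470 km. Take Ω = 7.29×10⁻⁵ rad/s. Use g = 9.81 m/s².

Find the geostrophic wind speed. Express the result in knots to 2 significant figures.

37 knots

Coriolis parameter at 63°S:
f = 2Ω sin φ = 2 × 7.29×10⁻⁵ × sin 63° = 1.30×10⁻⁴ s⁻¹
Height gradient: |∂Z/∂n| = 120 m / 470000 m = 2.55×10⁻⁴
On a pressure surface, geostrophic balance gives V_g = (g/f)|∂Z/∂n|:
V_g = 9.81 × 2.55×10⁻⁴ / 1.30×10⁻⁴ = 19.3 m/s
Converting: 19.3 m/s × 1.944 = 37 knots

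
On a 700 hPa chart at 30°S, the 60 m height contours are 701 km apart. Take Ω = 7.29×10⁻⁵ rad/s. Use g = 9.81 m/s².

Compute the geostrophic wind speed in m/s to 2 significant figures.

12 m/s

Coriolis parameter at 30°S:
f = 2Ω sin φ = 2 × 7.29×10⁻⁵ × sin 30° = 7.29×10⁻⁵ s⁻¹
Height gradient: |∂Z/∂n| = 60 m / 701000 m = 8.56×10⁻⁵
On a pressure surface, geostrophic balance gives V_g = (g/f)|∂Z/∂n|:
V_g = 9.81 × 8.56×10⁻⁵ / 7.29×10⁻⁵ = 11.5 m/s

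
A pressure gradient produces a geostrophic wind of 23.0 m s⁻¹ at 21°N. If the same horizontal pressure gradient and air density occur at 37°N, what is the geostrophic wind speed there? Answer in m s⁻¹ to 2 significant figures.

14 m s⁻¹

With the same pressure gradient and density, V_g ∝ 1/f ∝ 1/sin φ.
V₂ = V₁ · sin φ₁ / sin φ₂ = 23.0 × sin 21° / sin 37°
V₂ = 23.0 × 0.3584/0.6018 = 14 m s⁻¹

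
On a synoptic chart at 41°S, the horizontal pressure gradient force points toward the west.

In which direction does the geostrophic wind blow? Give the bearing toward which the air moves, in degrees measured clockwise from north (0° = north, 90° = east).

The pressure-gradient force points toward the west (bearing 270°).
Geostrophic balance: in the Southern Hemisphere the Coriolis force deflects motion to the left, so the geostrophic wind blows 90° to the left of the pressure-gradient force (low pressure on the right).
Rotating 270° by 90° counterclockwise gives 180° — the wind blows toward the south.

180°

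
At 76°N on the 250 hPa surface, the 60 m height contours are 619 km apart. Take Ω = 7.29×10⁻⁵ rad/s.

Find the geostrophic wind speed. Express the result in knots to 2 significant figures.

13 knots

Coriolis parameter at 76°N:
f = 2Ω sin φ = 2 × 7.29×10⁻⁵ × sin 76° = 1.41×10⁻⁴ s⁻¹
Height gradient: |∂Z/∂n| = 60 m / 619000 m = 9.69×10⁻⁵
On a pressure surface, geostrophic balance gives V_g = (g/f)|∂Z/∂n|:
V_g = 9.81 × 9.69×10⁻⁵ / 1.41×10⁻⁴ = 6.72 m/s
Converting: 6.72 m/s × 1.944 = 13 knots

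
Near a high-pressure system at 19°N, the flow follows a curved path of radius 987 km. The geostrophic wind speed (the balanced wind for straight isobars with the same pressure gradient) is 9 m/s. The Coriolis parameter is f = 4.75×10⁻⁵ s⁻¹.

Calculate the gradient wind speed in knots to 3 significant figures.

23.6 knots

Around a high, pressure-gradient force acts outward with centrifugal, so Coriolis balances both:
fV = (1/ρ)|∂P/∂n| + V²/R  →  V² − fR·V + fR·V_g = 0
With fR = 4.75×10⁻⁵ × 987×10³ m = 46.9 m/s:
V = [fR − √((fR)² − 4 fR V_g)]/2 = [46.9 − √(46.9² − 4×46.9×9)]/2 = 12.1 m/s
Supergeostrophic (V > V_g = 9 m/s), as expected around a high.
Converting: 12.1 m/s × 1.944 = 23.6 knots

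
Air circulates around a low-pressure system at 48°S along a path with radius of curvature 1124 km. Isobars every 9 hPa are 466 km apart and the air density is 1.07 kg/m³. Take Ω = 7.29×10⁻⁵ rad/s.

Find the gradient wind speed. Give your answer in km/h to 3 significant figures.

Coriolis parameter at 48°S:
f = 2Ω sin φ = 2 × 7.29×10⁻⁵ × sin 48° = 1.08×10⁻⁴ s⁻¹
Pressure gradient: |∂P/∂n| = 900 Pa / 466000 m = 1.93×10⁻³ Pa/m
Geostrophic speed: V_g = |∂P/∂n|/(fρ) = 1.93×10⁻³/(1.08×10⁻⁴ × 1.07) = 16.7 m/s
Around a low, centrifugal force acts outward with Coriolis, so pressure-gradient force balances both:
(1/ρ)|∂P/∂n| = fV + V²/R  →  V² + fR·V − fR·V_g = 0
With fR = 1.08×10⁻⁴ × 1124×10³ m = 122 m/s:
V = [−fR + √((fR)² + 4 fR V_g)]/2 = [−122 + √(122² + 4×122×16.7)]/2 = 14.8 m/s
Subgeostrophic (V < V_g = 16.7 m/s), as expected around a low.
Converting: 14.8 m/s × 3.6 = 53.5 km/h

53.5 km/h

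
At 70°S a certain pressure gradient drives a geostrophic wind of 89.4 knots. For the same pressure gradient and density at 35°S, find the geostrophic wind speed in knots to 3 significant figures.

With the same pressure gradient and density, V_g ∝ 1/f ∝ 1/sin φ.
V₂ = V₁ · sin φ₁ / sin φ₂ = 89.4 × sin 70° / sin 35°
V₂ = 89.4 × 0.9397/0.5736 = 146 knots

146 knots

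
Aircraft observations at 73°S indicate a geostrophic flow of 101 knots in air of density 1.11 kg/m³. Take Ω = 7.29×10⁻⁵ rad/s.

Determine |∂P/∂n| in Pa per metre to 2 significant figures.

Coriolis parameter at 73°S:
f = 2Ω sin φ = 2 × 7.29×10⁻⁵ × sin 73° = 1.39×10⁻⁴ s⁻¹
Wind speed in SI: 101 knots = 52.0 m/s
Geostrophic balance rearranged: |∂P/∂n| = f ρ V_g
|∂P/∂n| = 1.39×10⁻⁴ × 1.11 × 52.0 = 8.04×10⁻³ Pa/m

8.0×10⁻³ Pa/m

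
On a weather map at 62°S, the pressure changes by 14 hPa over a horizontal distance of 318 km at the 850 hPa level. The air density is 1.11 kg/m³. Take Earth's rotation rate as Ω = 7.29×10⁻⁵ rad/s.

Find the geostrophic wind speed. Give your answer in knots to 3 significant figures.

Coriolis parameter at 62°S:
f = 2Ω sin φ = 2 × 7.29×10⁻⁵ × sin 62° = 1.29×10⁻⁴ s⁻¹
Pressure gradient: |∂P/∂n| = 1400 Pa / 318000 m = 4.40×10⁻³ Pa/m
Geostrophic balance (pressure-gradient force = Coriolis force):
V_g = (1/(fρ)) |∂P/∂n| = 4.40×10⁻³ / (1.29×10⁻⁴ × 1.11) = 30.8 m/s
Converting: 30.8 m/s × 1.944 = 59.9 knots

59.9 knots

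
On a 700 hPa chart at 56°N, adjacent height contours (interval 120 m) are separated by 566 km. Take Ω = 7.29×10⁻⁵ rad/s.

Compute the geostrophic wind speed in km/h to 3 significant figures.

61.9 km/h

Coriolis parameter at 56°N:
f = 2Ω sin φ = 2 × 7.29×10⁻⁵ × sin 56° = 1.21×10⁻⁴ s⁻¹
Height gradient: |∂Z/∂n| = 120 m / 566000 m = 2.12×10⁻⁴
On a pressure surface, geostrophic balance gives V_g = (g/f)|∂Z/∂n|:
V_g = 9.81 × 2.12×10⁻⁴ / 1.21×10⁻⁴ = 17.2 m/s
Converting: 17.2 m/s × 3.6 = 61.9 km/h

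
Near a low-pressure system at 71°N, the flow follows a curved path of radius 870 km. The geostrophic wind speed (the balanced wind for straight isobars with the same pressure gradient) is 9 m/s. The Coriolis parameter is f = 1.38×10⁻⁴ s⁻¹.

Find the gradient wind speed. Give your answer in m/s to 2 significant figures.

Around a low, centrifugal force acts outward with Coriolis, so pressure-gradient force balances both:
(1/ρ)|∂P/∂n| = fV + V²/R  →  V² + fR·V − fR·V_g = 0
With fR = 1.38×10⁻⁴ × 870×10³ m = 120 m/s:
V = [−fR + √((fR)² + 4 fR V_g)]/2 = [−120 + √(120² + 4×120×9)]/2 = 8.41 m/s
Subgeostrophic (V < V_g = 9 m/s), as expected around a low.

8.4 m/s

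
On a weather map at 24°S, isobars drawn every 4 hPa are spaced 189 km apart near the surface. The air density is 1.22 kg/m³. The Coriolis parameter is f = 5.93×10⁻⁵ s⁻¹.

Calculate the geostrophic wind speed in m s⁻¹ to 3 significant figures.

29.3 m s⁻¹

Pressure gradient: |∂P/∂n| = 400 Pa / 189000 m = 2.12×10⁻³ Pa/m
Geostrophic balance (pressure-gradient force = Coriolis force):
V_g = (1/(fρ)) |∂P/∂n| = 2.12×10⁻³ / (5.93×10⁻⁵ × 1.22) = 29.3 m/s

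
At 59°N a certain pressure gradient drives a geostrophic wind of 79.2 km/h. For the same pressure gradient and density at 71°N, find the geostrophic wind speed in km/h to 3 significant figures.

71.8 km/h

With the same pressure gradient and density, V_g ∝ 1/f ∝ 1/sin φ.
V₂ = V₁ · sin φ₁ / sin φ₂ = 79.2 × sin 59° / sin 71°
V₂ = 79.2 × 0.8572/0.9455 = 71.8 km/h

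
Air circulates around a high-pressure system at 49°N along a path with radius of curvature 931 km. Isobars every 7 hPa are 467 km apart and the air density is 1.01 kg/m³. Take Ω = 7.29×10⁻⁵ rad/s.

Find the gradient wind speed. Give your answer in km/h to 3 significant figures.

57.5 km/h

Coriolis parameter at 49°N:
f = 2Ω sin φ = 2 × 7.29×10⁻⁵ × sin 49° = 1.10×10⁻⁴ s⁻¹
Pressure gradient: |∂P/∂n| = 700 Pa / 467000 m = 1.50×10⁻³ Pa/m
Geostrophic speed: V_g = |∂P/∂n|/(fρ) = 1.50×10⁻³/(1.10×10⁻⁴ × 1.01) = 13.5 m/s
Around a high, pressure-gradient force acts outward with centrifugal, so Coriolis balances both:
fV = (1/ρ)|∂P/∂n| + V²/R  →  V² − fR·V + fR·V_g = 0
With fR = 1.10×10⁻⁴ × 931×10³ m = 102 m/s:
V = [fR − √((fR)² − 4 fR V_g)]/2 = [102 − √(102² − 4×102×13.5)]/2 = 16 m/s
Supergeostrophic (V > V_g = 13.5 m/s), as expected around a high.
Converting: 16 m/s × 3.6 = 57.5 km/h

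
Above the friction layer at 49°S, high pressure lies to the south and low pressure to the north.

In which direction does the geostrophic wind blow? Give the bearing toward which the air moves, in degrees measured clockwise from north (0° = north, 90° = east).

270°

The pressure-gradient force points toward the north (bearing 000°).
Geostrophic balance: in the Southern Hemisphere the Coriolis force deflects motion to the left, so the geostrophic wind blows 90° to the left of the pressure-gradient force (low pressure on the right).
Rotating 000° by 90° counterclockwise gives 270° — the wind blows toward the west.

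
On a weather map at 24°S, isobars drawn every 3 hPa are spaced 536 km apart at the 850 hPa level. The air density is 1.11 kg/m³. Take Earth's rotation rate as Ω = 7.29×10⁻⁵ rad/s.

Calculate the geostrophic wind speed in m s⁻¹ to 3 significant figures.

8.50 m s⁻¹

Coriolis parameter at 24°S:
f = 2Ω sin φ = 2 × 7.29×10⁻⁵ × sin 24° = 5.93×10⁻⁵ s⁻¹
Pressure gradient: |∂P/∂n| = 300 Pa / 536000 m = 5.60×10⁻⁴ Pa/m
Geostrophic balance (pressure-gradient force = Coriolis force):
V_g = (1/(fρ)) |∂P/∂n| = 5.60×10⁻⁴ / (5.93×10⁻⁵ × 1.11) = 8.50 m/s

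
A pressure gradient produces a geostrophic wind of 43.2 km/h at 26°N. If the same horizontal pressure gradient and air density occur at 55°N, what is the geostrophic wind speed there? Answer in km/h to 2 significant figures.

With the same pressure gradient and density, V_g ∝ 1/f ∝ 1/sin φ.
V₂ = V₁ · sin φ₁ / sin φ₂ = 43.2 × sin 26° / sin 55°
V₂ = 43.2 × 0.4384/0.8192 = 23 km/h

23 km/h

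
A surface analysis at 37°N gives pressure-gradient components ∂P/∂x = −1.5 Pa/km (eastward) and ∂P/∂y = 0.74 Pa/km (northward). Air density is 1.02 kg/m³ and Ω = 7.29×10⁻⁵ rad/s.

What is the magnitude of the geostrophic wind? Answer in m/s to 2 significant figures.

19 m/s

Coriolis parameter at 37°N:
f = 2Ω sin φ = 2 × 7.29×10⁻⁵ × sin 37° = 8.77×10⁻⁵ s⁻¹
Component geostrophic relations (x east, y north):
u_g = −(1/(fρ)) ∂P/∂y,  v_g = (1/(fρ)) ∂P/∂x
u_g = −(0.74×10⁻³)/(8.77×10⁻⁵ × 1.02) = −8.27 m/s;  v_g = (−1.5×10⁻³)/(8.77×10⁻⁵ × 1.02) = −16.8 m/s
|V_g| = √(u_g² + v_g²) = 18.7 m/s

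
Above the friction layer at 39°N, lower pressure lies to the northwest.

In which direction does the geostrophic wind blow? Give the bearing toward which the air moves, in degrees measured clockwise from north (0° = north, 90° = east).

045°

The pressure-gradient force points toward the northwest (bearing 315°).
Geostrophic balance: in the Northern Hemisphere the Coriolis force deflects motion to the right, so the geostrophic wind blows 90° to the right of the pressure-gradient force (low pressure on the left).
Rotating 315° by 90° clockwise gives 045° — the wind blows toward the northeast.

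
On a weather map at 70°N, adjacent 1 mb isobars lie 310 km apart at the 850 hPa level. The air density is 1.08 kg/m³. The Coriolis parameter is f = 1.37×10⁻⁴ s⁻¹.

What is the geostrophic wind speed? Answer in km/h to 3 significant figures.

Pressure gradient: |∂P/∂n| = 100 Pa / 310000 m = 3.23×10⁻⁴ Pa/m
Geostrophic balance (pressure-gradient force = Coriolis force):
V_g = (1/(fρ)) |∂P/∂n| = 3.23×10⁻⁴ / (1.37×10⁻⁴ × 1.08) = 2.18 m/s
Converting: 2.18 m/s × 3.6 = 7.85 km/h

7.85 km/h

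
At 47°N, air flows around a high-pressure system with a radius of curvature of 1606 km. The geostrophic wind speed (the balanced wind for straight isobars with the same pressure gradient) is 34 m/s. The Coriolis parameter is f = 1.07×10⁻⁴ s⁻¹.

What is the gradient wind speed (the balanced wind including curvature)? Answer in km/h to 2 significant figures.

Around a high, pressure-gradient force acts outward with centrifugal, so Coriolis balances both:
fV = (1/ρ)|∂P/∂n| + V²/R  →  V² − fR·V + fR·V_g = 0
With fR = 1.07×10⁻⁴ × 1606×10³ m = 172 m/s:
V = [fR − √((fR)² − 4 fR V_g)]/2 = [172 − √(172² − 4×172×34)]/2 = 46.7 m/s
Supergeostrophic (V > V_g = 34 m/s), as expected around a high.
Converting: 46.7 m/s × 3.6 = 170 km/h

170 km/h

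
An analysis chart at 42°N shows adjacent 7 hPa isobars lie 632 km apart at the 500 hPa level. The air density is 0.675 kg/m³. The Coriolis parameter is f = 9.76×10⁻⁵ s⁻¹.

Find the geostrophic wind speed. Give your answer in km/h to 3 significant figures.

Pressure gradient: |∂P/∂n| = 700 Pa / 632000 m = 1.11×10⁻³ Pa/m
Geostrophic balance (pressure-gradient force = Coriolis force):
V_g = (1/(fρ)) |∂P/∂n| = 1.11×10⁻³ / (9.76×10⁻⁵ × 0.675) = 16.8 m/s
Converting: 16.8 m/s × 3.6 = 60.5 km/h

60.5 km/h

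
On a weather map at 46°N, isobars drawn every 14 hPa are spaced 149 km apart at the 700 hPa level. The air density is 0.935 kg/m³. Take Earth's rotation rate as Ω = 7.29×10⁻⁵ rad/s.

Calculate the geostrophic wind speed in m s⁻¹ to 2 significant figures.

Coriolis parameter at 46°N:
f = 2Ω sin φ = 2 × 7.29×10⁻⁵ × sin 46° = 1.05×10⁻⁴ s⁻¹
Pressure gradient: |∂P/∂n| = 1400 Pa / 149000 m = 9.40×10⁻³ Pa/m
Geostrophic balance (pressure-gradient force = Coriolis force):
V_g = (1/(fρ)) |∂P/∂n| = 9.40×10⁻³ / (1.05×10⁻⁴ × 0.935) = 95.8 m/s

96 m s⁻¹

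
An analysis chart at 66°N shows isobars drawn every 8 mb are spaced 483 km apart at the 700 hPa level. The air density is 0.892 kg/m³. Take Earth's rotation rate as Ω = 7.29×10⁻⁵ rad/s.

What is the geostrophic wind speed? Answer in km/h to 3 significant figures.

Coriolis parameter at 66°N:
f = 2Ω sin φ = 2 × 7.29×10⁻⁵ × sin 66° = 1.33×10⁻⁴ s⁻¹
Pressure gradient: |∂P/∂n| = 800 Pa / 483000 m = 1.66×10⁻³ Pa/m
Geostrophic balance (pressure-gradient force = Coriolis force):
V_g = (1/(fρ)) |∂P/∂n| = 1.66×10⁻³ / (1.33×10⁻⁴ × 0.892) = 13.9 m/s
Converting: 13.9 m/s × 3.6 = 50.2 km/h

50.2 km/h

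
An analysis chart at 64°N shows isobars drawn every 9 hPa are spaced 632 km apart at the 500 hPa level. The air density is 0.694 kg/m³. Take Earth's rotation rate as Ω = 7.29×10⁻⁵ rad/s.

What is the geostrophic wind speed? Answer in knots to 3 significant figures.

Coriolis parameter at 64°N:
f = 2Ω sin φ = 2 × 7.29×10⁻⁵ × sin 64° = 1.31×10⁻⁴ s⁻¹
Pressure gradient: |∂P/∂n| = 900 Pa / 632000 m = 1.42×10⁻³ Pa/m
Geostrophic balance (pressure-gradient force = Coriolis force):
V_g = (1/(fρ)) |∂P/∂n| = 1.42×10⁻³ / (1.31×10⁻⁴ × 0.694) = 15.7 m/s
Converting: 15.7 m/s × 1.944 = 30.4 knots

30.4 knots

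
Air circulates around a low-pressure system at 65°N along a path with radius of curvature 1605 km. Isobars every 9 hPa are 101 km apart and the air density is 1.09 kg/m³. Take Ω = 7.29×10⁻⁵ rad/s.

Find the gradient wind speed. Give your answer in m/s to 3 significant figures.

50.1 m/s

Coriolis parameter at 65°N:
f = 2Ω sin φ = 2 × 7.29×10⁻⁵ × sin 65° = 1.32×10⁻⁴ s⁻¹
Pressure gradient: |∂P/∂n| = 900 Pa / 101000 m = 8.91×10⁻³ Pa/m
Geostrophic speed: V_g = |∂P/∂n|/(fρ) = 8.91×10⁻³/(1.32×10⁻⁴ × 1.09) = 61.9 m/s
Around a low, centrifugal force acts outward with Coriolis, so pressure-gradient force balances both:
(1/ρ)|∂P/∂n| = fV + V²/R  →  V² + fR·V − fR·V_g = 0
With fR = 1.32×10⁻⁴ × 1605×10³ m = 212 m/s:
V = [−fR + √((fR)² + 4 fR V_g)]/2 = [−212 + √(212² + 4×212×61.9)]/2 = 50.1 m/s
Subgeostrophic (V < V_g = 61.9 m/s), as expected around a low.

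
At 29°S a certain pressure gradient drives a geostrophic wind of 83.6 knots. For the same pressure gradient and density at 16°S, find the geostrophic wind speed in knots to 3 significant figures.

With the same pressure gradient and density, V_g ∝ 1/f ∝ 1/sin φ.
V₂ = V₁ · sin φ₁ / sin φ₂ = 83.6 × sin 29° / sin 16°
V₂ = 83.6 × 0.4848/0.2756 = 147 knots

147 knots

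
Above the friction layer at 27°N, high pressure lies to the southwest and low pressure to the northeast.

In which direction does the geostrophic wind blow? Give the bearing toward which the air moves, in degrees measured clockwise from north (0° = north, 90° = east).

The pressure-gradient force points toward the northeast (bearing 045°).
Geostrophic balance: in the Northern Hemisphere the Coriolis force deflects motion to the right, so the geostrophic wind blows 90° to the right of the pressure-gradient force (low pressure on the left).
Rotating 045° by 90° clockwise gives 135° — the wind blows toward the southeast.

135°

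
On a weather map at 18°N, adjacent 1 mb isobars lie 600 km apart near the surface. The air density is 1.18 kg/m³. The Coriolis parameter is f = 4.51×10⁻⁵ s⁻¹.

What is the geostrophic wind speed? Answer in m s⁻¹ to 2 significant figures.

Pressure gradient: |∂P/∂n| = 100 Pa / 600000 m = 1.67×10⁻⁴ Pa/m
Geostrophic balance (pressure-gradient force = Coriolis force):
V_g = (1/(fρ)) |∂P/∂n| = 1.67×10⁻⁴ / (4.51×10⁻⁵ × 1.18) = 3.13 m/s

3.1 m s⁻¹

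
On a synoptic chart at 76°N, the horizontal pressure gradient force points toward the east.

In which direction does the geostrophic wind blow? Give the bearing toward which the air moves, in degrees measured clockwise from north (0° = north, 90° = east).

180°

The pressure-gradient force points toward the east (bearing 090°).
Geostrophic balance: in the Northern Hemisphere the Coriolis force deflects motion to the right, so the geostrophic wind blows 90° to the right of the pressure-gradient force (low pressure on the left).
Rotating 090° by 90° clockwise gives 180° — the wind blows toward the south.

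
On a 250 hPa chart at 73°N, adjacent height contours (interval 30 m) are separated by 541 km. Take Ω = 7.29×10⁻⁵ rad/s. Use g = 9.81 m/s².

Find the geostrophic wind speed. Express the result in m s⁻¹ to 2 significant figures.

3.9 m s⁻¹

Coriolis parameter at 73°N:
f = 2Ω sin φ = 2 × 7.29×10⁻⁵ × sin 73° = 1.39×10⁻⁴ s⁻¹
Height gradient: |∂Z/∂n| = 30 m / 541000 m = 5.55×10⁻⁵
On a pressure surface, geostrophic balance gives V_g = (g/f)|∂Z/∂n|:
V_g = 9.81 × 5.55×10⁻⁵ / 1.39×10⁻⁴ = 3.90 m/s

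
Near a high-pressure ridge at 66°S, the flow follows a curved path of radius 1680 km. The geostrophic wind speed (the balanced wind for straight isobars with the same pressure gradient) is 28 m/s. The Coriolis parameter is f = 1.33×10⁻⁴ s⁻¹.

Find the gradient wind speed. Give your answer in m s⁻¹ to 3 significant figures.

Around a high, pressure-gradient force acts outward with centrifugal, so Coriolis balances both:
fV = (1/ρ)|∂P/∂n| + V²/R  →  V² − fR·V + fR·V_g = 0
With fR = 1.33×10⁻⁴ × 1680×10³ m = 223 m/s:
V = [fR − √((fR)² − 4 fR V_g)]/2 = [223 − √(223² − 4×223×28)]/2 = 32.8 m/s
Supergeostrophic (V > V_g = 28 m/s), as expected around a high.

32.8 m s⁻¹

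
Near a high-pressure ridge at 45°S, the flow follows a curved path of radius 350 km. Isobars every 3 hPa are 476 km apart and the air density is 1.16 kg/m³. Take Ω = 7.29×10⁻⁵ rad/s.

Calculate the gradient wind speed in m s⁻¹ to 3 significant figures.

Coriolis parameter at 45°S:
f = 2Ω sin φ = 2 × 7.29×10⁻⁵ × sin 45° = 1.03×10⁻⁴ s⁻¹
Pressure gradient: |∂P/∂n| = 300 Pa / 476000 m = 6.30×10⁻⁴ Pa/m
Geostrophic speed: V_g = |∂P/∂n|/(fρ) = 6.30×10⁻⁴/(1.03×10⁻⁴ × 1.16) = 5.27 m/s
Around a high, pressure-gradient force acts outward with centrifugal, so Coriolis balances both:
fV = (1/ρ)|∂P/∂n| + V²/R  →  V² − fR·V + fR·V_g = 0
With fR = 1.03×10⁻⁴ × 350×10³ m = 36.1 m/s:
V = [fR − √((fR)² − 4 fR V_g)]/2 = [36.1 − √(36.1² − 4×36.1×5.27)]/2 = 6.41 m/s
Supergeostrophic (V > V_g = 5.27 m/s), as expected around a high.

6.41 m s⁻¹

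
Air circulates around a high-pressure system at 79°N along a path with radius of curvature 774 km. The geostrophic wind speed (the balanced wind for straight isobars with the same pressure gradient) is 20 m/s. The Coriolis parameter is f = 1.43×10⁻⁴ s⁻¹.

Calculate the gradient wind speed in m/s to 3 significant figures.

26.2 m/s

Around a high, pressure-gradient force acts outward with centrifugal, so Coriolis balances both:
fV = (1/ρ)|∂P/∂n| + V²/R  →  V² − fR·V + fR·V_g = 0
With fR = 1.43×10⁻⁴ × 774×10³ m = 111 m/s:
V = [fR − √((fR)² − 4 fR V_g)]/2 = [111 − √(111² − 4×111×20)]/2 = 26.2 m/s
Supergeostrophic (V > V_g = 20 m/s), as expected around a high.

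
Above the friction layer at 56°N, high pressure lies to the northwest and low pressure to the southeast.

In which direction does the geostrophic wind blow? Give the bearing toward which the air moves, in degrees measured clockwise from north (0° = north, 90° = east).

225°

The pressure-gradient force points toward the southeast (bearing 135°).
Geostrophic balance: in the Northern Hemisphere the Coriolis force deflects motion to the right, so the geostrophic wind blows 90° to the right of the pressure-gradient force (low pressure on the left).
Rotating 135° by 90° clockwise gives 225° — the wind blows toward the southwest.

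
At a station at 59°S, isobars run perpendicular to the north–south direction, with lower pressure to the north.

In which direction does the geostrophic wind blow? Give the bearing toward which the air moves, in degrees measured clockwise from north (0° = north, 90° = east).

270°

The pressure-gradient force points toward the north (bearing 000°).
Geostrophic balance: in the Southern Hemisphere the Coriolis force deflects motion to the left, so the geostrophic wind blows 90° to the left of the pressure-gradient force (low pressure on the right).
Rotating 000° by 90° counterclockwise gives 270° — the wind blows toward the west.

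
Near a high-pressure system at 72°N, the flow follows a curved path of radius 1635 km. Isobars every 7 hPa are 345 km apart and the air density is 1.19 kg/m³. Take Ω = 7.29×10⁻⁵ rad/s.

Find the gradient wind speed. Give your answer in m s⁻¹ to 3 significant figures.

Coriolis parameter at 72°N:
f = 2Ω sin φ = 2 × 7.29×10⁻⁵ × sin 72° = 1.39×10⁻⁴ s⁻¹
Pressure gradient: |∂P/∂n| = 700 Pa / 345000 m = 2.03×10⁻³ Pa/m
Geostrophic speed: V_g = |∂P/∂n|/(fρ) = 2.03×10⁻³/(1.39×10⁻⁴ × 1.19) = 12.3 m/s
Around a high, pressure-gradient force acts outward with centrifugal, so Coriolis balances both:
fV = (1/ρ)|∂P/∂n| + V²/R  →  V² − fR·V + fR·V_g = 0
With fR = 1.39×10⁻⁴ × 1635×10³ m = 227 m/s:
V = [fR − √((fR)² − 4 fR V_g)]/2 = [227 − √(227² − 4×227×12.3)]/2 = 13 m/s
Supergeostrophic (V > V_g = 12.3 m/s), as expected around a high.

13.0 m s⁻¹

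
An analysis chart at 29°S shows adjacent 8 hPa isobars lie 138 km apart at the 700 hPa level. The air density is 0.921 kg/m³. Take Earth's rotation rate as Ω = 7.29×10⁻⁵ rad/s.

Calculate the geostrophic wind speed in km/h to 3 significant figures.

Coriolis parameter at 29°S:
f = 2Ω sin φ = 2 × 7.29×10⁻⁵ × sin 29° = 7.07×10⁻⁵ s⁻¹
Pressure gradient: |∂P/∂n| = 800 Pa / 138000 m = 5.80×10⁻³ Pa/m
Geostrophic balance (pressure-gradient force = Coriolis force):
V_g = (1/(fρ)) |∂P/∂n| = 5.80×10⁻³ / (7.07×10⁻⁵ × 0.921) = 89.0 m/s
Converting: 89.0 m/s × 3.6 = 321 km/h

321 km/h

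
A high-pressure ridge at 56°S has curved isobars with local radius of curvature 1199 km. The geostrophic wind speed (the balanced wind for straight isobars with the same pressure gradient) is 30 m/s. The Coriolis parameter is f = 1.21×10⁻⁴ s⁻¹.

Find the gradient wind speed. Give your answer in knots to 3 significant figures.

82.4 knots

Around a high, pressure-gradient force acts outward with centrifugal, so Coriolis balances both:
fV = (1/ρ)|∂P/∂n| + V²/R  →  V² − fR·V + fR·V_g = 0
With fR = 1.21×10⁻⁴ × 1199×10³ m = 145 m/s:
V = [fR − √((fR)² − 4 fR V_g)]/2 = [145 − √(145² − 4×145×30)]/2 = 42.4 m/s
Supergeostrophic (V > V_g = 30 m/s), as expected around a high.
Converting: 42.4 m/s × 1.944 = 82.4 knots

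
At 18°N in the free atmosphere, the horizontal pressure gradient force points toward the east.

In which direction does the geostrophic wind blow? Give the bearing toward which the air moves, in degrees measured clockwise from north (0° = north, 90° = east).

180°

The pressure-gradient force points toward the east (bearing 090°).
Geostrophic balance: in the Northern Hemisphere the Coriolis force deflects motion to the right, so the geostrophic wind blows 90° to the right of the pressure-gradient force (low pressure on the left).
Rotating 090° by 90° clockwise gives 180° — the wind blows toward the south.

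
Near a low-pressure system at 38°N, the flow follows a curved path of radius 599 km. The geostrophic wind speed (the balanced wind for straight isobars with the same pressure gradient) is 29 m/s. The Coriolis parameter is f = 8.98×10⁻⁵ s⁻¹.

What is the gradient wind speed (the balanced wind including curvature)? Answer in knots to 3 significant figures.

40.6 knots

Around a low, centrifugal force acts outward with Coriolis, so pressure-gradient force balances both:
(1/ρ)|∂P/∂n| = fV + V²/R  →  V² + fR·V − fR·V_g = 0
With fR = 8.98×10⁻⁵ × 599×10³ m = 53.8 m/s:
V = [−fR + √((fR)² + 4 fR V_g)]/2 = [−53.8 + √(53.8² + 4×53.8×29)]/2 = 20.9 m/s
Subgeostrophic (V < V_g = 29 m/s), as expected around a low.
Converting: 20.9 m/s × 1.944 = 40.6 knots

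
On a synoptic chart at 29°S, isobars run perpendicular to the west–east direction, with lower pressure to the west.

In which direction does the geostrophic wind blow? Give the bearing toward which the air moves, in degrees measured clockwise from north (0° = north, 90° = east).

180°

The pressure-gradient force points toward the west (bearing 270°).
Geostrophic balance: in the Southern Hemisphere the Coriolis force deflects motion to the left, so the geostrophic wind blows 90° to the left of the pressure-gradient force (low pressure on the right).
Rotating 270° by 90° counterclockwise gives 180° — the wind blows toward the south.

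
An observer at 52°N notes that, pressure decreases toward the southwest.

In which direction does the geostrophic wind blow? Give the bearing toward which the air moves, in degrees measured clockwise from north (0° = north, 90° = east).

315°

The pressure-gradient force points toward the southwest (bearing 225°).
Geostrophic balance: in the Northern Hemisphere the Coriolis force deflects motion to the right, so the geostrophic wind blows 90° to the right of the pressure-gradient force (low pressure on the left).
Rotating 225° by 90° clockwise gives 315° — the wind blows toward the northwest.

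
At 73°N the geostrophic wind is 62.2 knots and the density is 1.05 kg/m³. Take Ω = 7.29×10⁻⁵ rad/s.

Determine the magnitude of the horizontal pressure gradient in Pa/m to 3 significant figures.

Coriolis parameter at 73°N:
f = 2Ω sin φ = 2 × 7.29×10⁻⁵ × sin 73° = 1.39×10⁻⁴ s⁻¹
Wind speed in SI: 62.2 knots = 32.0 m/s
Geostrophic balance rearranged: |∂P/∂n| = f ρ V_g
|∂P/∂n| = 1.39×10⁻⁴ × 1.05 × 32.0 = 4.68×10⁻³ Pa/m

4.68×10⁻³ Pa/m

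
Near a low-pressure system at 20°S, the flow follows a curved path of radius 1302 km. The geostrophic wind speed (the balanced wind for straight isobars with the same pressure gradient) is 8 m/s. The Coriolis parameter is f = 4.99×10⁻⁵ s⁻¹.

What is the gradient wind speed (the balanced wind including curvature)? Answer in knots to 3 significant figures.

14.0 knots

Around a low, centrifugal force acts outward with Coriolis, so pressure-gradient force balances both:
(1/ρ)|∂P/∂n| = fV + V²/R  →  V² + fR·V − fR·V_g = 0
With fR = 4.99×10⁻⁵ × 1302×10³ m = 65.0 m/s:
V = [−fR + √((fR)² + 4 fR V_g)]/2 = [−65.0 + √(65.0² + 4×65.0×8)]/2 = 7.2 m/s
Subgeostrophic (V < V_g = 8 m/s), as expected around a low.
Converting: 7.2 m/s × 1.944 = 14.0 knots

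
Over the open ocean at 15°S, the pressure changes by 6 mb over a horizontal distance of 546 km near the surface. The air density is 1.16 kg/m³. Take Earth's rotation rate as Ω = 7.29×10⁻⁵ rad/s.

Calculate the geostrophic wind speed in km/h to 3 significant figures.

Coriolis parameter at 15°S:
f = 2Ω sin φ = 2 × 7.29×10⁻⁵ × sin 15° = 3.77×10⁻⁵ s⁻¹
Pressure gradient: |∂P/∂n| = 600 Pa / 546000 m = 1.10×10⁻³ Pa/m
Geostrophic balance (pressure-gradient force = Coriolis force):
V_g = (1/(fρ)) |∂P/∂n| = 1.10×10⁻³ / (3.77×10⁻⁵ × 1.16) = 25.1 m/s
Converting: 25.1 m/s × 3.6 = 90.4 km/h

90.4 km/h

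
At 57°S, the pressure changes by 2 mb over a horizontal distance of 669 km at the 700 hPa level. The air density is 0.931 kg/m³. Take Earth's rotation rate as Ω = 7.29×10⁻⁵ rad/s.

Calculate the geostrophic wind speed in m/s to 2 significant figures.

2.6 m/s

Coriolis parameter at 57°S:
f = 2Ω sin φ = 2 × 7.29×10⁻⁵ × sin 57° = 1.22×10⁻⁴ s⁻¹
Pressure gradient: |∂P/∂n| = 200 Pa / 669000 m = 2.99×10⁻⁴ Pa/m
Geostrophic balance (pressure-gradient force = Coriolis force):
V_g = (1/(fρ)) |∂P/∂n| = 2.99×10⁻⁴ / (1.22×10⁻⁴ × 0.931) = 2.63 m/s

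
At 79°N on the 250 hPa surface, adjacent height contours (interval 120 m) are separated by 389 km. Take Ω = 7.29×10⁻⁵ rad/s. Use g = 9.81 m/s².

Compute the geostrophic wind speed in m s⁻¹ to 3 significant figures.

Coriolis parameter at 79°N:
f = 2Ω sin φ = 2 × 7.29×10⁻⁵ × sin 79° = 1.43×10⁻⁴ s⁻¹
Height gradient: |∂Z/∂n| = 120 m / 389000 m = 3.08×10⁻⁴
On a pressure surface, geostrophic balance gives V_g = (g/f)|∂Z/∂n|:
V_g = 9.81 × 3.08×10⁻⁴ / 1.43×10⁻⁴ = 21.1 m/s

21.1 m s⁻¹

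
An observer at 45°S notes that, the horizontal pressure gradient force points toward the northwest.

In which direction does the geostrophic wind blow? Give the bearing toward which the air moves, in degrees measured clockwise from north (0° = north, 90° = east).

The pressure-gradient force points toward the northwest (bearing 315°).
Geostrophic balance: in the Southern Hemisphere the Coriolis force deflects motion to the left, so the geostrophic wind blows 90° to the left of the pressure-gradient force (low pressure on the right).
Rotating 315° by 90° counterclockwise gives 225° — the wind blows toward the southwest.

225°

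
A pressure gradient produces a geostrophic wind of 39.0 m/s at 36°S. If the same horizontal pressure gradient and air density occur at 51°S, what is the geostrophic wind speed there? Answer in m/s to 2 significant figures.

29 m/s

With the same pressure gradient and density, V_g ∝ 1/f ∝ 1/sin φ.
V₂ = V₁ · sin φ₁ / sin φ₂ = 39.0 × sin 36° / sin 51°
V₂ = 39.0 × 0.5878/0.7771 = 29 m/s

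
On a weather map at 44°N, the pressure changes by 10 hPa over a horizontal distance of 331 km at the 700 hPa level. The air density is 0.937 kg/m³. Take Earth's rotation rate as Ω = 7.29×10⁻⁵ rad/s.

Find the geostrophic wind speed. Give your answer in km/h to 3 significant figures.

115 km/h

Coriolis parameter at 44°N:
f = 2Ω sin φ = 2 × 7.29×10⁻⁵ × sin 44° = 1.01×10⁻⁴ s⁻¹
Pressure gradient: |∂P/∂n| = 1000 Pa / 331000 m = 3.02×10⁻³ Pa/m
Geostrophic balance (pressure-gradient force = Coriolis force):
V_g = (1/(fρ)) |∂P/∂n| = 3.02×10⁻³ / (1.01×10⁻⁴ × 0.937) = 31.8 m/s
Converting: 31.8 m/s × 3.6 = 115 km/h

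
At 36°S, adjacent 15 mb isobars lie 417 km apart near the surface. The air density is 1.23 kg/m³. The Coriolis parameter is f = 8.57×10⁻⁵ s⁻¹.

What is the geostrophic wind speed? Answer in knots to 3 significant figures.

66.3 knots

Pressure gradient: |∂P/∂n| = 1500 Pa / 417000 m = 3.60×10⁻³ Pa/m
Geostrophic balance (pressure-gradient force = Coriolis force):
V_g = (1/(fρ)) |∂P/∂n| = 3.60×10⁻³ / (8.57×10⁻⁵ × 1.23) = 34.1 m/s
Converting: 34.1 m/s × 1.944 = 66.3 knots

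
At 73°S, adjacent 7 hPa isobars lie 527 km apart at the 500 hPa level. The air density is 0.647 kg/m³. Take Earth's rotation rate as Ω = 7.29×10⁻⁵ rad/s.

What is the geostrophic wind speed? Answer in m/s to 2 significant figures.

15 m/s

Coriolis parameter at 73°S:
f = 2Ω sin φ = 2 × 7.29×10⁻⁵ × sin 73° = 1.39×10⁻⁴ s⁻¹
Pressure gradient: |∂P/∂n| = 700 Pa / 527000 m = 1.33×10⁻³ Pa/m
Geostrophic balance (pressure-gradient force = Coriolis force):
V_g = (1/(fρ)) |∂P/∂n| = 1.33×10⁻³ / (1.39×10⁻⁴ × 0.647) = 14.7 m/s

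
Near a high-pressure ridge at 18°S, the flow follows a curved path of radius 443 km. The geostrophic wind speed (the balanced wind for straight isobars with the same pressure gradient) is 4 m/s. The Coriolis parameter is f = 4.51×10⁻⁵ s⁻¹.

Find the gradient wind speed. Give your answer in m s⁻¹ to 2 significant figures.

5.5 m s⁻¹

Around a high, pressure-gradient force acts outward with centrifugal, so Coriolis balances both:
fV = (1/ρ)|∂P/∂n| + V²/R  →  V² − fR·V + fR·V_g = 0
With fR = 4.51×10⁻⁵ × 443×10³ m = 20.0 m/s:
V = [fR − √((fR)² − 4 fR V_g)]/2 = [20.0 − √(20.0² − 4×20.0×4)]/2 = 5.53 m/s
Supergeostrophic (V > V_g = 4 m/s), as expected around a high.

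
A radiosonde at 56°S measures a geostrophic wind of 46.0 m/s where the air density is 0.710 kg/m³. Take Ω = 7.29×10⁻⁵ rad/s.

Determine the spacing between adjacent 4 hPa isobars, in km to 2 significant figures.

Coriolis parameter at 56°S:
f = 2Ω sin φ = 2 × 7.29×10⁻⁵ × sin 56° = 1.21×10⁻⁴ s⁻¹
Geostrophic balance rearranged: |∂P/∂n| = f ρ V_g
|∂P/∂n| = 1.21×10⁻⁴ × 0.710 × 46.0 = 3.95×10⁻³ Pa/m
Isobar spacing: Δn = ΔP/|∂P/∂n| = 400 Pa / 3.95×10⁻³ Pa/m = 101324 m ≈ 100 km

100 km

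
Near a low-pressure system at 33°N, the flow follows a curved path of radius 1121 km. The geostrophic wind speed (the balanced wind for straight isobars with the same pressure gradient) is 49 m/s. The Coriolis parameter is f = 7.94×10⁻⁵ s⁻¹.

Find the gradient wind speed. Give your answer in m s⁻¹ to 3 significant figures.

35.1 m s⁻¹

Around a low, centrifugal force acts outward with Coriolis, so pressure-gradient force balances both:
(1/ρ)|∂P/∂n| = fV + V²/R  →  V² + fR·V − fR·V_g = 0
With fR = 7.94×10⁻⁵ × 1121×10³ m = 89.0 m/s:
V = [−fR + √((fR)² + 4 fR V_g)]/2 = [−89.0 + √(89.0² + 4×89.0×49)]/2 = 35.1 m/s
Subgeostrophic (V < V_g = 49 m/s), as expected around a low.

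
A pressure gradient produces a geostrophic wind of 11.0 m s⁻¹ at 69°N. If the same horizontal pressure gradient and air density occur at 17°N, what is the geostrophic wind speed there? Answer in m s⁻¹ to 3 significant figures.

35.1 m s⁻¹

With the same pressure gradient and density, V_g ∝ 1/f ∝ 1/sin φ.
V₂ = V₁ · sin φ₁ / sin φ₂ = 11.0 × sin 69° / sin 17°
V₂ = 11.0 × 0.9336/0.2924 = 35.1 m s⁻¹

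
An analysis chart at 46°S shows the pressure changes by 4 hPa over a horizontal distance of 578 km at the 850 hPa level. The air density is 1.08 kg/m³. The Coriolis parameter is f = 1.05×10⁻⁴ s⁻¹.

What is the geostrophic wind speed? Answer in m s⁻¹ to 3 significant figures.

Pressure gradient: |∂P/∂n| = 400 Pa / 578000 m = 6.92×10⁻⁴ Pa/m
Geostrophic balance (pressure-gradient force = Coriolis force):
V_g = (1/(fρ)) |∂P/∂n| = 6.92×10⁻⁴ / (1.05×10⁻⁴ × 1.08) = 6.10 m/s

6.10 m s⁻¹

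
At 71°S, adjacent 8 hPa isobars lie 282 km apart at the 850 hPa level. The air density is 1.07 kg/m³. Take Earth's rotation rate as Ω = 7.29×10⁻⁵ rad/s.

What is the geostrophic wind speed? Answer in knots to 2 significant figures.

37 knots

Coriolis parameter at 71°S:
f = 2Ω sin φ = 2 × 7.29×10⁻⁵ × sin 71° = 1.38×10⁻⁴ s⁻¹
Pressure gradient: |∂P/∂n| = 800 Pa / 282000 m = 2.84×10⁻³ Pa/m
Geostrophic balance (pressure-gradient force = Coriolis force):
V_g = (1/(fρ)) |∂P/∂n| = 2.84×10⁻³ / (1.38×10⁻⁴ × 1.07) = 19.2 m/s
Converting: 19.2 m/s × 1.944 = 37 knots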